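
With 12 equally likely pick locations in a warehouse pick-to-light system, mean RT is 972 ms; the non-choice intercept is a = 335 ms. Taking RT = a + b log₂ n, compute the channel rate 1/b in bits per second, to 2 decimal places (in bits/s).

5.63 bits/s

b = (972 − 335)/log₂ 12 = 637/3.5850 = 177.687 ms per bit = 0.17769 s/bit; the reciprocal is 5.628 bits/s.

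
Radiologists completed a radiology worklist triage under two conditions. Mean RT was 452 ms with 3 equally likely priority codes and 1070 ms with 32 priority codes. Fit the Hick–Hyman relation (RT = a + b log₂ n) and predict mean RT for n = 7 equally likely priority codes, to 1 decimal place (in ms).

Fit slope and intercept:
  b = (1070 − 452) / (log₂ 32 − log₂ 3) = 618 / (5 − 1.5850) = 180.964 ms/bit
  a = 452 − 180.964 × 1.5850 = 165.178 ms
Then RT(7) = 165.178 + 180.964 × log₂ 7 = 165.178 + 180.964 × 2.8074 ≈ 673.209 ms.

673.2 ms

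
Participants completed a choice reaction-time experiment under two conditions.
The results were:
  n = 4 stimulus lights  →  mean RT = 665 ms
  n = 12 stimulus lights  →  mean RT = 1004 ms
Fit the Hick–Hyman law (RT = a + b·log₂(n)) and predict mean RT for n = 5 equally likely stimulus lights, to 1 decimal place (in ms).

733.9 ms

With log₂ n on the abscissa the relation is linear; from the two conditions:
  b = (1004 − 665) / (log₂ 12 − log₂ 4) = 339 / (3.5850 − 2) = 213.885 ms/bit
  a = 665 − 213.885 × 2 = 237.230 ms
Then RT(5) = 237.230 + 213.885 × log₂ 5 = 237.230 + 213.885 × 2.3219 ≈ 733.856 ms.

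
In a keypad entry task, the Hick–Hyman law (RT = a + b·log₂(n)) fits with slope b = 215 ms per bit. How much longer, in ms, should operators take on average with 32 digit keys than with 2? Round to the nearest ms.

860 ms

ΔRT = (a + b log₂ n₂) − (a + b log₂ n₁) = b·(log₂ n₂ − log₂ n₁).
log₂(32) − log₂(2) = log₂(32/2) = log₂(16) = 4.
ΔRT = 215 × 4.0000 = 860.000 ms.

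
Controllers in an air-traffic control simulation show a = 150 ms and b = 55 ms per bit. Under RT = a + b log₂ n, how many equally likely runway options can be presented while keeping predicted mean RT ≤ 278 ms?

55·log₂ n ≤ 278 − 150 = 128, giving log₂ n ≤ 2.3273 and n ≤ 5.019. The largest whole number is 5.

5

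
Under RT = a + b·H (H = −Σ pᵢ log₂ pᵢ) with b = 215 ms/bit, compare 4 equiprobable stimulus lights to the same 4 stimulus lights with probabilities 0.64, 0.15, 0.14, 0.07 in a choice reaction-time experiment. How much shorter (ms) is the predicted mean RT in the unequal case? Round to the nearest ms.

110 ms

Equiprobable entropy H₀ = log₂ 4 = 2.0000 bits.
Skewed entropy H = −Σ pᵢ log₂ pᵢ = 1.4883 bits.
ΔRT = b·(H₀ − H) = 215 × 0.5117 = 110.02 ms.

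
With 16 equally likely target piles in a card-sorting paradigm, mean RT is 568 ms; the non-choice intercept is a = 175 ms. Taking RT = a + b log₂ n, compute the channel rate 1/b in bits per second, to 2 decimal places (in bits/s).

10.18 bits/s

b = (568 − 175)/log₂ 16 = 393/4 = 98.250 ms per bit = 0.09825 s/bit; the reciprocal is 10.178 bits/s.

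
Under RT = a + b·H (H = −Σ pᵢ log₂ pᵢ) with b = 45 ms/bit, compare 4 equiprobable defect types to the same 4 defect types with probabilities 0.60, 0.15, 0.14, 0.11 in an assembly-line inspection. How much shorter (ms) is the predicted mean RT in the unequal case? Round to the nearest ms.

18 ms

The RT saving is b·ΔH. Equiprobable H₀ = log₂(4) = 2.0000 bits; with the given probabilities H = 1.6001 bits.
b·(H₀ − H) = 45 × (2.0000 − 1.6001) = 17.99 ms.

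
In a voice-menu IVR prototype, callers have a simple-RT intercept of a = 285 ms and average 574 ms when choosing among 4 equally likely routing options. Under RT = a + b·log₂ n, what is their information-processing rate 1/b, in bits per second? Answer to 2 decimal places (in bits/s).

6.92 bits/s

b = (574 − 285)/log₂ 4 = 289/2 = 144.500 ms per bit = 0.14450 s/bit; the reciprocal is 6.920 bits/s.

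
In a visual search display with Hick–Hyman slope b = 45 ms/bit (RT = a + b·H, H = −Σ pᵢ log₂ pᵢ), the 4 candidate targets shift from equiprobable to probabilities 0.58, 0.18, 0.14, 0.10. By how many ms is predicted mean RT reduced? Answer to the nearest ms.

17 ms

Equiprobable entropy H₀ = log₂ 4 = 2.0000 bits.
Skewed entropy H = −Σ pᵢ log₂ pᵢ = 1.6304 bits.
ΔRT = b·(H₀ − H) = 45 × 0.3696 = 16.63 ms.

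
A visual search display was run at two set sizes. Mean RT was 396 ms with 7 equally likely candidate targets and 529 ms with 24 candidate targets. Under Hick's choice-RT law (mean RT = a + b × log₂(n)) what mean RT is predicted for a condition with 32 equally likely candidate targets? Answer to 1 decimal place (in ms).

With log₂ n on the abscissa the relation is linear; from the two conditions:
  b = (529 − 396) / (log₂ 24 − log₂ 7) = 133 / (4.5850 − 2.8074) = 74.820 ms/bit
  a = 396 − 74.820 × 2.8074 = 185.955 ms
Then RT(32) = 185.955 + 74.820 × log₂ 32 = 185.955 + 74.820 × 5 ≈ 560.053 ms.

560.1 ms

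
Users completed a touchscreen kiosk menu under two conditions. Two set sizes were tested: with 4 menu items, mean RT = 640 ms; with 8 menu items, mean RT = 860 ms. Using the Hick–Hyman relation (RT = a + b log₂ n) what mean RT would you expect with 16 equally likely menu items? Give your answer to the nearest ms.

Fit slope and intercept:
  b = (860 − 640) / (log₂ 8 − log₂ 4) = 220 / (3 − 2) = 220 ms/bit
  a = 640 − 220 × 2 = 200 ms
Then RT(16) = 200 + 220 × log₂ 16 = 200 + 220 × 4 ≈ 1080.000 ms.

1080 ms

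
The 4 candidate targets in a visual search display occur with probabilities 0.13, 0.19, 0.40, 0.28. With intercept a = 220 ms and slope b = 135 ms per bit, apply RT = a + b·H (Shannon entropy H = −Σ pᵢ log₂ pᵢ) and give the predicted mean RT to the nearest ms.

H = 0.13·log₂(1/0.13) + 0.19·log₂(1/0.19) + 0.40·log₂(1/0.40) + 0.28·log₂(1/0.28) = 1.8809 bits.
RT = 220 + 135 × 1.8809 = 473.92 ms.

474 ms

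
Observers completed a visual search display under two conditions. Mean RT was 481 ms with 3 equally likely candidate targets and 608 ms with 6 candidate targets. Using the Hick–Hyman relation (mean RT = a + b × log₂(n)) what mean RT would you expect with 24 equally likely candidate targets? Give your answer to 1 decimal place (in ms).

Fit slope and intercept:
  b = (608 − 481) / (log₂ 6 − log₂ 3) = 127 / (2.5850 − 1.5850) = 127.000 ms/bit
  a = 481 − 127.000 × 1.5850 = 279.710 ms
Then RT(24) = 279.710 + 127.000 × log₂ 24 = 279.710 + 127.000 × 4.5850 ≈ 862.000 ms.

862.0 ms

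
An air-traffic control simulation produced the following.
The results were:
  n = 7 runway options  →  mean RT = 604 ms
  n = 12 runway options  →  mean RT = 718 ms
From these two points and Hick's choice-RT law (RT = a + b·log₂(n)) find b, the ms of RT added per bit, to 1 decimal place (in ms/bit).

146.6 ms/bit

b = (RT₂ − RT₁)/(log₂ n₂ − log₂ n₁) = (718 − 604)/(3.5850 − 2.8074) = 146.604 ms/bit.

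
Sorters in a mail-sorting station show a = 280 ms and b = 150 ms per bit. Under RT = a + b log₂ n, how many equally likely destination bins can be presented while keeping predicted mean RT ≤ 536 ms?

Set 280 + 150·log₂ n ≤ 536 → log₂ n ≤ (536 − 280)/150 = 1.7067.
So n ≤ 2^1.7067 = 3.264; the largest integer n is 3.

3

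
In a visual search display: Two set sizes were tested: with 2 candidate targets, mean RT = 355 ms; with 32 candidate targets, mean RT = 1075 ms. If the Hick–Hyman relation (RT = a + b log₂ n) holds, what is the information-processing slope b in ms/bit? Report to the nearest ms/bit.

Slope: b = (1075 − 355) / (log₂ 32 − log₂ 2) = 720/4.0000 = 180 ms/bit.

180 ms/bit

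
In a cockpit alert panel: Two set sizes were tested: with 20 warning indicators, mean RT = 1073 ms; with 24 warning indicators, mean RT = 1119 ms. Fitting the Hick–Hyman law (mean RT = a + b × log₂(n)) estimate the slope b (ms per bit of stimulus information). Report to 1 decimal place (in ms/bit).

The slope on a log₂ axis is (1119 − 1073) / (4.5850 − 4.3219) = 174.882 ms/bit.

174.9 ms/bit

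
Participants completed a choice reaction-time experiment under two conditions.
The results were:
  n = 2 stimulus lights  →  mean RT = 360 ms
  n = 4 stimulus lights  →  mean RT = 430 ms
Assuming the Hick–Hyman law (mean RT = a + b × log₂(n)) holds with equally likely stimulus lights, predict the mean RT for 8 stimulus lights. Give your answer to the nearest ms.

500 ms

Solve the two-equation system in a and b:
  b = (430 − 360) / (log₂ 4 − log₂ 2) = 70 / (2 − 1) = 70 ms/bit
  a = 360 − 70 × 1 = 290 ms
Then RT(8) = 290 + 70 × log₂ 8 = 290 + 70 × 3 ≈ 500.000 ms.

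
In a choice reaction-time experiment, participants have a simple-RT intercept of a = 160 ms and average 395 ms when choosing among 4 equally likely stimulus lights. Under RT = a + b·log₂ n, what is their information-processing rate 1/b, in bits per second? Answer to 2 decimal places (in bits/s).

Choice component = 395 − 160 = 235 ms over log₂(4) = 2 bits.
b = 235 / 2 = 117.500 ms/bit, so 1/b = 8.511 bits/s.

8.51 bits/s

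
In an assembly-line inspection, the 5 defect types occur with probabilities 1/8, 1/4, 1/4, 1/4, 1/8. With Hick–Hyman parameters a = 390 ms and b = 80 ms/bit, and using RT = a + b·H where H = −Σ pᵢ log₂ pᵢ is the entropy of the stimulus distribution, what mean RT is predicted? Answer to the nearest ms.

Each term −pᵢ log₂ pᵢ: 0.125·3 + 0.25·2 + 0.25·2 + 0.25·2 + 0.125·3; summed, H = 2.250 bits.
Mean RT = a + bH = 390 + 80·2.250 = 570.00 ms.

570 ms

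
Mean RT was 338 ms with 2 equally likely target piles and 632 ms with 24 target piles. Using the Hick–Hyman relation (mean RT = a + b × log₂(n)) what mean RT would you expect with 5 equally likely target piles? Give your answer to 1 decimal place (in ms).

446.4 ms

RT is linear in log₂ n, so two points fix the line:
  b = (632 − 338) / (log₂ 24 − log₂ 2) = 294 / (4.5850 − 1) = 82.009 ms/bit
  a = 338 − 82.009 × 1 = 255.991 ms
Then RT(5) = 255.991 + 82.009 × log₂ 5 = 255.991 + 82.009 × 2.3219 ≈ 446.410 ms.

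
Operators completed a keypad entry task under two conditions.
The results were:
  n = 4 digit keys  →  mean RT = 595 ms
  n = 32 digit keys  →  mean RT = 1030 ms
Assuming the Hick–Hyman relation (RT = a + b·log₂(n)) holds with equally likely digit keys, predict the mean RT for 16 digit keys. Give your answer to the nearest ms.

Fit slope and intercept:
  b = (1030 − 595) / (log₂ 32 − log₂ 4) = 435 / (5 − 2) = 145 ms/bit
  a = 595 − 145 × 2 = 305 ms
Then RT(16) = 305 + 145 × log₂ 16 = 305 + 145 × 4 ≈ 885.000 ms.

885 ms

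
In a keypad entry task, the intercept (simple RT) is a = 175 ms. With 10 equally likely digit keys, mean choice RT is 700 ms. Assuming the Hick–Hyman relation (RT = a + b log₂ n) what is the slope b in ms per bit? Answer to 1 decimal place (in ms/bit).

b = (700 − 175) / log₂(10) = 525 / 3.3219 = 158.041 ms/bit.

158.0 ms/bit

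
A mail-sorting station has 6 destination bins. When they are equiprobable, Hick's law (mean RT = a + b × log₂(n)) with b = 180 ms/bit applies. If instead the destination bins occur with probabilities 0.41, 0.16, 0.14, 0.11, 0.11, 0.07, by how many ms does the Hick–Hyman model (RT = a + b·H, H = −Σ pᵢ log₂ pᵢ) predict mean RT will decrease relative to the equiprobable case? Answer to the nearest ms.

Equiprobable entropy H₀ = log₂ 6 = 2.5850 bits.
Skewed entropy H = −Σ pᵢ log₂ pᵢ = 2.3166 bits.
ΔRT = b·(H₀ − H) = 180 × 0.2683 = 48.30 ms.

48 ms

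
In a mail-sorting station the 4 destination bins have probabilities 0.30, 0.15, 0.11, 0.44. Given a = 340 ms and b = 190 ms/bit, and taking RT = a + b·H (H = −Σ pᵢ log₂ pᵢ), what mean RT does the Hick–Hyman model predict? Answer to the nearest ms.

683 ms

Entropy contributions −pᵢ log₂ pᵢ: 0.5211, 0.4105, 0.3503, 0.5211; sum H = 1.8031 bits.
RT = a + bH = 340 + 190·1.8031 = 682.58 ms.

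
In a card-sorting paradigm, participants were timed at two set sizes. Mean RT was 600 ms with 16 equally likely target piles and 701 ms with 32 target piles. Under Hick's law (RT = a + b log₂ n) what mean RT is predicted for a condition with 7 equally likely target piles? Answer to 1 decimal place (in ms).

479.5 ms

Solve the two-equation system in a and b:
  b = (701 − 600) / (log₂ 32 − log₂ 16) = 101 / (5 − 4) = 101.000 ms/bit
  a = 600 − 101.000 × 4 = 196.000 ms
Then RT(7) = 196.000 + 101.000 × log₂ 7 = 196.000 + 101.000 × 2.8074 ≈ 479.543 ms.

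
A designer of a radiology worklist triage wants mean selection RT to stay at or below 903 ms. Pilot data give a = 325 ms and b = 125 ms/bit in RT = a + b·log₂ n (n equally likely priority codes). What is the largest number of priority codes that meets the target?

Information budget: (903 − 325)/125 = 4.6240 bits, so n ≤ 2^4.6240 = 24.658 → at most 24.

24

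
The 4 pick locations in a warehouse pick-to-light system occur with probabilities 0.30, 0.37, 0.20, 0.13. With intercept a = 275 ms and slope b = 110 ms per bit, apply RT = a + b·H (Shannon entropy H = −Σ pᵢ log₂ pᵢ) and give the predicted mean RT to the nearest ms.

H = 0.30·log₂(1/0.30) + 0.37·log₂(1/0.37) + 0.20·log₂(1/0.20) + 0.13·log₂(1/0.13) = 1.8988 bits.
RT = 275 + 110 × 1.8988 = 483.87 ms.

484 ms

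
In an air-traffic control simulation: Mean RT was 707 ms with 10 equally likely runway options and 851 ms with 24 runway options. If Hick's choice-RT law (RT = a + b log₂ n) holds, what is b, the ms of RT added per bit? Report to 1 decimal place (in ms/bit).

Slope: b = (851 − 707) / (log₂ 24 − log₂ 10) = 144/1.2630 = 114.011 ms/bit.

114.0 ms/bit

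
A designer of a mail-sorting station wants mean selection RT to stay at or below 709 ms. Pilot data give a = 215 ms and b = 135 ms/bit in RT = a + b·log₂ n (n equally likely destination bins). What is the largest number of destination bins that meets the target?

12

135·log₂ n ≤ 709 − 215 = 494, giving log₂ n ≤ 3.6593 and n ≤ 12.634. The largest whole number is 12.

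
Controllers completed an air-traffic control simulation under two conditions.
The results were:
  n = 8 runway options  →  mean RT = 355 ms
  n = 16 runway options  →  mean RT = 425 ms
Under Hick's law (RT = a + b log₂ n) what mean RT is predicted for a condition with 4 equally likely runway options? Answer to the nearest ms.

Fit slope and intercept:
  b = (425 − 355) / (log₂ 16 − log₂ 8) = 70 / (4 − 3) = 70 ms/bit
  a = 355 − 70 × 3 = 145 ms
Then RT(4) = 145 + 70 × log₂ 4 = 145 + 70 × 2 ≈ 285.000 ms.

285 ms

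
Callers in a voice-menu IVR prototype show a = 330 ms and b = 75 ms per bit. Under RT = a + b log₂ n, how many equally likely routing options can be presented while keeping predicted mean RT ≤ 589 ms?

10

Information budget: (589 − 330)/75 = 3.4533 bits, so n ≤ 2^3.4533 = 10.954 → at most 10.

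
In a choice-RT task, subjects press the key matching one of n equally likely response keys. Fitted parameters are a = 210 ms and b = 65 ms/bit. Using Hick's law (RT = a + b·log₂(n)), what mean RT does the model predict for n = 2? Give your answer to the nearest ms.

log₂(2) = 1 bits, so RT = 210 + 65 × 1 ≈ 275.000 ms.

275 ms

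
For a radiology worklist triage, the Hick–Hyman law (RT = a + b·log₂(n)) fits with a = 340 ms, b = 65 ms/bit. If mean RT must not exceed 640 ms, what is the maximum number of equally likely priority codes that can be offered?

24

Set 340 + 65·log₂ n ≤ 640 → log₂ n ≤ (640 − 340)/65 = 4.6154.
So n ≤ 2^4.6154 = 24.511; the largest integer n is 24.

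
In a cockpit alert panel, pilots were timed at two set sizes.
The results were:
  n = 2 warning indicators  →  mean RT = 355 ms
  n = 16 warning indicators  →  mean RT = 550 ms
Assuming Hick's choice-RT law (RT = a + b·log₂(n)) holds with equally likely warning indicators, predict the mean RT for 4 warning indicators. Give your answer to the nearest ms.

420 ms

RT is linear in log₂ n, so two points fix the line:
  b = (550 − 355) / (log₂ 16 − log₂ 2) = 195 / (4 − 1) = 65 ms/bit
  a = 355 − 65 × 1 = 290 ms
Then RT(4) = 290 + 65 × log₂ 4 = 290 + 65 × 2 ≈ 420.000 ms.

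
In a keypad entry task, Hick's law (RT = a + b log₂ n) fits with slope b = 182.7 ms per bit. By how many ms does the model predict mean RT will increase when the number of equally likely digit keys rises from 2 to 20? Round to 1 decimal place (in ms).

606.9 ms

The intercept a cancels: ΔRT = b·(log₂ n₂ − log₂ n₁) = b·log₂(n₂/n₁).
log₂(20) − log₂(2) = 4.3219 − 1 = 3.3219.
ΔRT = 182.7 × 3.3219 = 606.916 ms.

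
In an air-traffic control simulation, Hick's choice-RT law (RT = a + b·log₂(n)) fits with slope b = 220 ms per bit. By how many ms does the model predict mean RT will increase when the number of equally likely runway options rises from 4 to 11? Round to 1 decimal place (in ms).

321.1 ms

ΔRT = (a + b log₂ n₂) − (a + b log₂ n₁) = b·(log₂ n₂ − log₂ n₁).
log₂(11) − log₂(4) = 3.4594 − 2 = 1.4594.
ΔRT = 220 × 1.4594 = 321.075 ms.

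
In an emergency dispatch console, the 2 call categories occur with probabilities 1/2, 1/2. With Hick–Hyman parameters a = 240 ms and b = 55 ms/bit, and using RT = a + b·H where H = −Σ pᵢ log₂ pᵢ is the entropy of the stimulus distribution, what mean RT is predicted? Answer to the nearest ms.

Each term −pᵢ log₂ pᵢ: 0.5·1 + 0.5·1; summed, H = 1.000 bits.
Mean RT = a + bH = 240 + 55·1.000 = 295.00 ms.

295 ms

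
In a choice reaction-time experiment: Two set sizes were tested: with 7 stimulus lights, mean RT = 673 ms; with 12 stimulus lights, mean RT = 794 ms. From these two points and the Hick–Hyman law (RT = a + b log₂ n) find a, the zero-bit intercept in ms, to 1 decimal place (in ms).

236.2 ms

b = (RT₂ − RT₁)/(log₂ n₂ − log₂ n₁) = (794 − 673)/(3.5850 − 2.8074) = 155.605 ms/bit.
a = RT₁ − b·log₂ n₁ = 673 − 155.605 × 2.8074 = 236.160 ms.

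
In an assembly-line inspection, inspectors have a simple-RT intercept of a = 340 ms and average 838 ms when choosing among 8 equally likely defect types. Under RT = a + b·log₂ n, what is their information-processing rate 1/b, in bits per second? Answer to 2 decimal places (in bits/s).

Choice component = 838 − 340 = 498 ms over log₂(8) = 3 bits.
b = 498 / 3 = 166.000 ms/bit, so 1/b = 6.024 bits/s.

6.02 bits/s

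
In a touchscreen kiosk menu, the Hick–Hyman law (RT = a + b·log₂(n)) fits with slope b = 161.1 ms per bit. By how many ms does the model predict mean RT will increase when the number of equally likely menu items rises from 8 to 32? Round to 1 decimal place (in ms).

The intercept a cancels: ΔRT = b·(log₂ n₂ − log₂ n₁) = b·log₂(n₂/n₁).
log₂(32) − log₂(8) = log₂(32/8) = log₂(4) = 2.
ΔRT = 161.1 × 2.0000 = 322.200 ms.

322.2 ms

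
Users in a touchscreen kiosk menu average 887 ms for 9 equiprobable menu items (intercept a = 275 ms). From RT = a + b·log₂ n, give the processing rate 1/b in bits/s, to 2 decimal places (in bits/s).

5.18 bits/s

b = (887 − 275)/log₂ 9 = 612/3.1699 = 193.065 ms per bit = 0.19306 s/bit; the reciprocal is 5.180 bits/s.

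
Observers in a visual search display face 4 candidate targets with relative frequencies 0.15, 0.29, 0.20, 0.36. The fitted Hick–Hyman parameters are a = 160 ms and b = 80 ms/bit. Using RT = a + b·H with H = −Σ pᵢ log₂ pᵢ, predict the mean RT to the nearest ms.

H = 0.15·log₂(1/0.15) + 0.29·log₂(1/0.29) + 0.20·log₂(1/0.20) + 0.36·log₂(1/0.36) = 1.9234 bits.
RT = 160 + 80 × 1.9234 = 313.88 ms.

314 ms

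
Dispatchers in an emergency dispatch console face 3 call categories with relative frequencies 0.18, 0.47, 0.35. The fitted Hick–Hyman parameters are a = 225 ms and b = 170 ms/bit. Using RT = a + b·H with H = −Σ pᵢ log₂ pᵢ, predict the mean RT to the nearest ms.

478 ms

Entropy contributions −pᵢ log₂ pᵢ: 0.4453, 0.5120, 0.5301; sum H = 1.4874 bits.
RT = a + bH = 225 + 170·1.4874 = 477.85 ms.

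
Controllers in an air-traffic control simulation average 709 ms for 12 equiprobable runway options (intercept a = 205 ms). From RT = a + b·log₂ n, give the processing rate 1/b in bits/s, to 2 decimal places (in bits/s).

7.11 bits/s

b = (709 − 205)/log₂ 12 = 504/3.5850 = 140.587 ms per bit = 0.14059 s/bit; the reciprocal is 7.113 bits/s.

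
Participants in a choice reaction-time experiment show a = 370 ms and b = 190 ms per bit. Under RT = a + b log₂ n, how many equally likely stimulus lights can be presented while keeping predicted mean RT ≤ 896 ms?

Information budget: (896 − 370)/190 = 2.7684 bits, so n ≤ 2^2.7684 = 6.814 → at most 6.

6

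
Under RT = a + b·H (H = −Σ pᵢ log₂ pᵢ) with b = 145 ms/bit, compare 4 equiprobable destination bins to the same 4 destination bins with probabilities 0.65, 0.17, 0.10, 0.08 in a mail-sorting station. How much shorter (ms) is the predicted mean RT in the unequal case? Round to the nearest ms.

78 ms

Equiprobable entropy H₀ = log₂ 4 = 2.0000 bits.
Skewed entropy H = −Σ pᵢ log₂ pᵢ = 1.4623 bits.
ΔRT = b·(H₀ − H) = 145 × 0.5377 = 77.97 ms.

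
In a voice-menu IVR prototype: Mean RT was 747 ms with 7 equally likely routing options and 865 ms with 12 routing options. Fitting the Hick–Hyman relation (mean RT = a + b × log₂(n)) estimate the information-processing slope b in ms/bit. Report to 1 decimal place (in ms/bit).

b = (RT₂ − RT₁)/(log₂ n₂ − log₂ n₁) = (865 − 747)/(3.5850 − 2.8074) = 151.747 ms/bit.

151.7 ms/bit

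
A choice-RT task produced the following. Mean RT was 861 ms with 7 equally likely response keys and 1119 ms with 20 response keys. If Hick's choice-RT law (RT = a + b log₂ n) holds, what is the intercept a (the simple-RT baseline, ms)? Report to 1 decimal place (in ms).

Slope: b = (1119 − 861) / (log₂ 20 − log₂ 7) = 258/1.5146 = 170.345 ms/bit.
a = RT₁ − b·log₂ n₁ = 861 − 170.345 × 2.8074 = 382.781 ms.

382.8 ms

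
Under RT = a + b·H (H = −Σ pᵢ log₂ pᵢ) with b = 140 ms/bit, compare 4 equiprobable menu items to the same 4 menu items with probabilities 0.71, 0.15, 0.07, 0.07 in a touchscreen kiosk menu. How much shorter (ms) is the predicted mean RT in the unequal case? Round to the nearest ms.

98 ms

Equiprobable entropy H₀ = log₂ 4 = 2.0000 bits.
Skewed entropy H = −Σ pᵢ log₂ pᵢ = 1.2985 bits.
ΔRT = b·(H₀ − H) = 140 × 0.7015 = 98.21 ms.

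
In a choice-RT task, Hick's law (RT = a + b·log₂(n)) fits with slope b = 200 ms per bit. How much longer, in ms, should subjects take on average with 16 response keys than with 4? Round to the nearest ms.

ΔRT = (a + b log₂ n₂) − (a + b log₂ n₁) = b·(log₂ n₂ − log₂ n₁).
log₂(16) − log₂(4) = log₂(16/4) = log₂(4) = 2.
ΔRT = 200 × 2.0000 = 400.000 ms.

400 ms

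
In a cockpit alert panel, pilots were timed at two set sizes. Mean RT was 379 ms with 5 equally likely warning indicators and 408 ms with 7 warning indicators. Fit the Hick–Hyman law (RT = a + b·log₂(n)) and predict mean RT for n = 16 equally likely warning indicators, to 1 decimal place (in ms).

479.3 ms

Fit slope and intercept:
  b = (408 − 379) / (log₂ 7 − log₂ 5) = 29 / (2.8074 − 2.3219) = 59.741 ms/bit
  a = 379 − 59.741 × 2.3219 = 240.285 ms
Then RT(16) = 240.285 + 59.741 × log₂ 16 = 240.285 + 59.741 × 4 ≈ 479.250 ms.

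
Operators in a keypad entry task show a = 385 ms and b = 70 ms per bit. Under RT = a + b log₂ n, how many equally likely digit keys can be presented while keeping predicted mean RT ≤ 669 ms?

Information budget: (669 − 385)/70 = 4.0571 bits, so n ≤ 2^4.0571 = 16.646 → at most 16.

16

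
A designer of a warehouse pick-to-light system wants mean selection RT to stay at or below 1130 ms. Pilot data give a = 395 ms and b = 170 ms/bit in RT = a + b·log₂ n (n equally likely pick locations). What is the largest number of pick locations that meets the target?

20

Information budget: (1130 − 395)/170 = 4.3235 bits, so n ≤ 2^4.3235 = 20.022 → at most 20.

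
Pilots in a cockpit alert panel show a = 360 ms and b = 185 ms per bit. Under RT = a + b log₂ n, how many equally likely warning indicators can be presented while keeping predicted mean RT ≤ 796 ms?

5

Information budget: (796 − 360)/185 = 2.3568 bits, so n ≤ 2^2.3568 = 5.122 → at most 5.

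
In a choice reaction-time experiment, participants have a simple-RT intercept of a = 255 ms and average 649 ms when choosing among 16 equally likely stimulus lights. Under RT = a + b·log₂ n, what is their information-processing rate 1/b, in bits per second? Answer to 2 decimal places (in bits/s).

Choice component = 649 − 255 = 394 ms over log₂(16) = 4 bits.
b = 394 / 4 = 98.500 ms/bit, so 1/b = 10.152 bits/s.

10.15 bits/s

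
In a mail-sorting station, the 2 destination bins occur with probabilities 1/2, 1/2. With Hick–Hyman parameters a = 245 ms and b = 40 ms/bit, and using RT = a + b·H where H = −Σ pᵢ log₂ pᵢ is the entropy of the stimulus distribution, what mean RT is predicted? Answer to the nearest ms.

285 ms

H = −Σ pᵢ log₂ pᵢ = 0.5·1 + 0.5·1 = 1.000 bits.
RT = 245 + 40 × 1.000 = 285.00 ms.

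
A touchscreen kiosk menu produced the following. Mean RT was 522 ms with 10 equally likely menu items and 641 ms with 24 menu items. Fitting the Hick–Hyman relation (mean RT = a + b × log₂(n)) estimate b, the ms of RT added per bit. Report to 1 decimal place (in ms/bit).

b = (RT₂ − RT₁)/(log₂ n₂ − log₂ n₁) = (641 − 522)/(4.5850 − 3.3219) = 94.218 ms/bit.

94.2 ms/bit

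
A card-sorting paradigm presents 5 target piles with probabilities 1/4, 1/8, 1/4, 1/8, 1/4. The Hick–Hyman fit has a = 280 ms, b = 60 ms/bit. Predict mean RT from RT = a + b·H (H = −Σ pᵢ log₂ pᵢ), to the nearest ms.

415 ms

Each term −pᵢ log₂ pᵢ: 0.25·2 + 0.125·3 + 0.25·2 + 0.125·3 + 0.25·2; summed, H = 2.250 bits.
Mean RT = a + bH = 280 + 60·2.250 = 415.00 ms.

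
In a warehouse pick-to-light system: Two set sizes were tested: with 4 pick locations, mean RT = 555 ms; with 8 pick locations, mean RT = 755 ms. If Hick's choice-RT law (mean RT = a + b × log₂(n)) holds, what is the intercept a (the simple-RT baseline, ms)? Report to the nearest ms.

The slope on a log₂ axis is (755 − 555) / (3 − 2) = 200 ms/bit.
a = RT₁ − b·log₂ n₁ = 555 − 200 × 2 = 155.000 ms.

155 ms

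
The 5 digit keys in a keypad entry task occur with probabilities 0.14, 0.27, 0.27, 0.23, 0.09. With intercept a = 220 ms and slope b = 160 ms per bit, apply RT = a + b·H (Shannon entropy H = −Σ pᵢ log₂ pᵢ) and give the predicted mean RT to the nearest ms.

575 ms

Entropy contributions −pᵢ log₂ pᵢ: 0.3971, 0.5100, 0.5100, 0.4877, 0.3127; sum H = 2.2175 bits.
RT = a + bH = 220 + 160·2.2175 = 574.80 ms.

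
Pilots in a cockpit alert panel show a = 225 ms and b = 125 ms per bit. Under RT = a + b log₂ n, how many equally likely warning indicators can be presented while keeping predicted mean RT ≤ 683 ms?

Set 225 + 125·log₂ n ≤ 683 → log₂ n ≤ (683 − 225)/125 = 3.6640.
So n ≤ 2^3.6640 = 12.676; the largest integer n is 12.

12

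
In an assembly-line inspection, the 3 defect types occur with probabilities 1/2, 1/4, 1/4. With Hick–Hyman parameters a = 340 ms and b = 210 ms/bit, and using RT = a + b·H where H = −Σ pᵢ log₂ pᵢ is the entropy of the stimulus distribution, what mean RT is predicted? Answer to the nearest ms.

Each term −pᵢ log₂ pᵢ: 0.5·1 + 0.25·2 + 0.25·2; summed, H = 1.500 bits.
Mean RT = a + bH = 340 + 210·1.500 = 655.00 ms.

655 ms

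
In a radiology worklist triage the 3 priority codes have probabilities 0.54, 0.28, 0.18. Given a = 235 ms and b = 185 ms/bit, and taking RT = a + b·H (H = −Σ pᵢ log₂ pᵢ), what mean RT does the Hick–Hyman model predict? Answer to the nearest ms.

501 ms

Entropy contributions −pᵢ log₂ pᵢ: 0.4800, 0.5142, 0.4453; sum H = 1.4396 bits.
RT = a + bH = 235 + 185·1.4396 = 501.32 ms.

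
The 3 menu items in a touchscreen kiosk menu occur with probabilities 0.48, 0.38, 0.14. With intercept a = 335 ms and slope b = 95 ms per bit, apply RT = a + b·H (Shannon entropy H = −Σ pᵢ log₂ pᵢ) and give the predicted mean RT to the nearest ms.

H = 0.48·log₂(1/0.48) + 0.38·log₂(1/0.38) + 0.14·log₂(1/0.14) = 1.4358 bits.
RT = 335 + 95 × 1.4358 = 471.40 ms.

471 ms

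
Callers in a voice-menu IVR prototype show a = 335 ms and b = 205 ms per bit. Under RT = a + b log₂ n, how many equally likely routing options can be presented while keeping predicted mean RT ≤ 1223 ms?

20

Set 335 + 205·log₂ n ≤ 1223 → log₂ n ≤ (1223 − 335)/205 = 4.3317.
So n ≤ 2^4.3317 = 20.136; the largest integer n is 20.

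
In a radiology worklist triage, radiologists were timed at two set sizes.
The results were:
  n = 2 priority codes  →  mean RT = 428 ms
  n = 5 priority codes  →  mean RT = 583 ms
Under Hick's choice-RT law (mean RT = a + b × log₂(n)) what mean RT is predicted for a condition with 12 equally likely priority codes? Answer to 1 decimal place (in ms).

731.1 ms

Fit slope and intercept:
  b = (583 − 428) / (log₂ 5 − log₂ 2) = 155 / (2.3219 − 1) = 117.253 ms/bit
  a = 428 − 117.253 × 1 = 310.747 ms
Then RT(12) = 310.747 + 117.253 × log₂ 12 = 310.747 + 117.253 × 3.5850 ≈ 731.095 ms.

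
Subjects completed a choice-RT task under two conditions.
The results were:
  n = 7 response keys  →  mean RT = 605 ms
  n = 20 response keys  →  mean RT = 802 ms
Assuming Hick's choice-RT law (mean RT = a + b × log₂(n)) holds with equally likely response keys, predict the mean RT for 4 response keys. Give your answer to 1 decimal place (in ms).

RT is linear in log₂ n, so two points fix the line:
  b = (802 − 605) / (log₂ 20 − log₂ 7) = 197 / (4.3219 − 2.8074) = 130.070 ms/bit
  a = 605 − 130.070 × 2.8074 = 239.848 ms
Then RT(4) = 239.848 + 130.070 × log₂ 4 = 239.848 + 130.070 × 2 ≈ 499.988 ms.

500.0 ms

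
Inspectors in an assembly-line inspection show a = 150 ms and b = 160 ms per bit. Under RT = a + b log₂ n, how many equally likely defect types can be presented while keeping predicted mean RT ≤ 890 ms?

160·log₂ n ≤ 890 − 150 = 740, giving log₂ n ≤ 4.6250 and n ≤ 24.675. The largest whole number is 24.

24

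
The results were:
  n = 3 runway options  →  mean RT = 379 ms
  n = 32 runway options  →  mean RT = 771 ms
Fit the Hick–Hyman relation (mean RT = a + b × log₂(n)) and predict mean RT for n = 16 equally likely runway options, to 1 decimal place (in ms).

656.2 ms

Solve the two-equation system in a and b:
  b = (771 − 379) / (log₂ 32 − log₂ 3) = 392 / (5 − 1.5850) = 114.786 ms/bit
  a = 379 − 114.786 × 1.5850 = 197.068 ms
Then RT(16) = 197.068 + 114.786 × log₂ 16 = 197.068 + 114.786 × 4 ≈ 656.214 ms.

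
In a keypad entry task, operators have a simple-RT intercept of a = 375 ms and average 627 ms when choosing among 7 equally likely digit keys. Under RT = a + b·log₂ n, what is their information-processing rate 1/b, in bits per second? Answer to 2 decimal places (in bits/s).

b = (627 − 375)/log₂ 7 = 252/2.8074 = 89.764 ms per bit = 0.08976 s/bit; the reciprocal is 11.140 bits/s.

11.14 bits/s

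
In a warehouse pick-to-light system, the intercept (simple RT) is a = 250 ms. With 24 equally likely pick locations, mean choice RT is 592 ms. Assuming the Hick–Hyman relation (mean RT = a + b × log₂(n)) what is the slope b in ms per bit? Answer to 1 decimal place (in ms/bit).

b = (592 − 250) / log₂(24) = 342 / 4.5850 = 74.592 ms/bit.

74.6 ms/bit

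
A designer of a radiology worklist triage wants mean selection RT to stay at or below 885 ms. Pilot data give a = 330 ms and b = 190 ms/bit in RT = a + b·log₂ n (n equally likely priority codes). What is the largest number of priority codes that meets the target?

7

Set 330 + 190·log₂ n ≤ 885 → log₂ n ≤ (885 − 330)/190 = 2.9211.
So n ≤ 2^2.9211 = 7.574; the largest integer n is 7.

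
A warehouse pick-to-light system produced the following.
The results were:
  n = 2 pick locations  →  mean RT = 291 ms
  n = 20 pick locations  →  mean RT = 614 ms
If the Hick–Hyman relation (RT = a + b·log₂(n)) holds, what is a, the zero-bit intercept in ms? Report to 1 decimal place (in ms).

193.8 ms

The slope on a log₂ axis is (614 − 291) / (4.3219 − 1) = 97.233 ms/bit.
Intercept: a = 291 − 97.233·log₂(2) = 193.767 ms.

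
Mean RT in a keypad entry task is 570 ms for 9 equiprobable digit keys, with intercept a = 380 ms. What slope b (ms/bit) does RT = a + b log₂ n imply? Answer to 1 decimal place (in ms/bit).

b = (570 − 380) / log₂(9) = 190 / 3.1699 = 59.938 ms/bit.

59.9 ms/bit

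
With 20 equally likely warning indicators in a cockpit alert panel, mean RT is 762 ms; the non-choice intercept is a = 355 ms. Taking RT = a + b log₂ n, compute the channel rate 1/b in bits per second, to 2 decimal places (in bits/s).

10.62 bits/s

Choice component = 762 − 355 = 407 ms over log₂(20) = 4.3219 bits.
b = 407 / 4.3219 = 94.171 ms/bit, so 1/b = 10.619 bits/s.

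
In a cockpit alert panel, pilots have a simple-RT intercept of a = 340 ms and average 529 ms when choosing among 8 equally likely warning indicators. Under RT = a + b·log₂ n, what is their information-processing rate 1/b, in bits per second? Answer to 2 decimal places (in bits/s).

Choice component = 529 − 340 = 189 ms over log₂(8) = 3 bits.
b = 189 / 3 = 63.000 ms/bit, so 1/b = 15.873 bits/s.

15.87 bits/s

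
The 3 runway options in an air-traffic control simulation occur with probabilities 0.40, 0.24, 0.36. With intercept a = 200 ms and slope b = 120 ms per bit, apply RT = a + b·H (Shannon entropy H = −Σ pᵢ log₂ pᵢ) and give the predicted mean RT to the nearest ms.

H = 0.40·log₂(1/0.40) + 0.24·log₂(1/0.24) + 0.36·log₂(1/0.36) = 1.5535 bits.
RT = 200 + 120 × 1.5535 = 386.42 ms.

386 ms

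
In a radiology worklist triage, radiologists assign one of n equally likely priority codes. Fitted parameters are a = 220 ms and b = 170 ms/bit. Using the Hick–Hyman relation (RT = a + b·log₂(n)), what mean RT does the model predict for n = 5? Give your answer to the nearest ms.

615 ms

log₂(5) = 2.3219 bits, so RT = 220 + 170 × 2.3219 ≈ 614.728 ms.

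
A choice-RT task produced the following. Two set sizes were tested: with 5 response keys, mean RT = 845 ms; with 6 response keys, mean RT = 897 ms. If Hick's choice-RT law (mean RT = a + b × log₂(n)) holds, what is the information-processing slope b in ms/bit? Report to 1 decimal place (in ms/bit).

Slope: b = (897 − 845) / (log₂ 6 − log₂ 5) = 52/0.2630 = 197.693 ms/bit.

197.7 ms/bit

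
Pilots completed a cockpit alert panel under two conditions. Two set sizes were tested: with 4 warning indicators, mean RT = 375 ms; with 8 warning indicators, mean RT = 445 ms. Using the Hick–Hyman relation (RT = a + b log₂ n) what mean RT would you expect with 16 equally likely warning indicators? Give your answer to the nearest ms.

With log₂ n on the abscissa the relation is linear; from the two conditions:
  b = (445 − 375) / (log₂ 8 − log₂ 4) = 70 / (3 − 2) = 70 ms/bit
  a = 375 − 70 × 2 = 235 ms
Then RT(16) = 235 + 70 × log₂ 16 = 235 + 70 × 4 ≈ 515.000 ms.

515 ms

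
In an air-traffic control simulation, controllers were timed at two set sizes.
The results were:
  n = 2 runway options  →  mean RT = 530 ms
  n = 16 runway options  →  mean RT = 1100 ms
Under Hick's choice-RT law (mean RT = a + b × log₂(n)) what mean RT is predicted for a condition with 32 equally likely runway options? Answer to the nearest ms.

RT is linear in log₂ n, so two points fix the line:
  b = (1100 − 530) / (log₂ 16 − log₂ 2) = 570 / (4 − 1) = 190 ms/bit
  a = 530 − 190 × 1 = 340 ms
Then RT(32) = 340 + 190 × log₂ 32 = 340 + 190 × 5 ≈ 1290.000 ms.

1290 ms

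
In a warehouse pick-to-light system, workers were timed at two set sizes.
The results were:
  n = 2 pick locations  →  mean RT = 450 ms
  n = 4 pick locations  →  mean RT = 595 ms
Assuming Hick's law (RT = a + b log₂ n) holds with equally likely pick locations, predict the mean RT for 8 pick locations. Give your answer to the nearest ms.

RT is linear in log₂ n, so two points fix the line:
  b = (595 − 450) / (log₂ 4 − log₂ 2) = 145 / (2 − 1) = 145 ms/bit
  a = 450 − 145 × 1 = 305 ms
Then RT(8) = 305 + 145 × log₂ 8 = 305 + 145 × 3 ≈ 740.000 ms.

740 ms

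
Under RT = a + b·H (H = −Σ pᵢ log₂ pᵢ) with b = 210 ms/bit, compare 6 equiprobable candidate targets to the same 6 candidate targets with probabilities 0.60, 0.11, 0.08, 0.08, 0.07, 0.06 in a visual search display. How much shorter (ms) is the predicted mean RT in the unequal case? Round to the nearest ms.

146 ms

Equiprobable entropy H₀ = log₂ 6 = 2.5850 bits.
Skewed entropy H = −Σ pᵢ log₂ pᵢ = 1.8876 bits.
ΔRT = b·(H₀ − H) = 210 × 0.6974 = 146.45 ms.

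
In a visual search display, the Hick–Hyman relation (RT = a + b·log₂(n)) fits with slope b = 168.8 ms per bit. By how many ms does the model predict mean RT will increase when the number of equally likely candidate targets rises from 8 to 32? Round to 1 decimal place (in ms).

The intercept a cancels: ΔRT = b·(log₂ n₂ − log₂ n₁) = b·log₂(n₂/n₁).
log₂(32) − log₂(8) = log₂(32/8) = log₂(4) = 2.
ΔRT = 168.8 × 2.0000 = 337.600 ms.

337.6 ms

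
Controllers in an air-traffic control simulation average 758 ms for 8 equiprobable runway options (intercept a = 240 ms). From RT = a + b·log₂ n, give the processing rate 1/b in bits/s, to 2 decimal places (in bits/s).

b = (758 − 240)/log₂ 8 = 518/3 = 172.667 ms per bit = 0.17267 s/bit; the reciprocal is 5.792 bits/s.

5.79 bits/s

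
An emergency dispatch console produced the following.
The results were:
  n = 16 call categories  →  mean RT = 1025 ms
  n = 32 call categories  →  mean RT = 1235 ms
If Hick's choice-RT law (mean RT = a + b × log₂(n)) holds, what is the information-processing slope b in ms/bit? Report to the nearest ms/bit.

Slope: b = (1235 − 1025) / (log₂ 32 − log₂ 16) = 210/1.0000 = 210 ms/bit.

210 ms/bit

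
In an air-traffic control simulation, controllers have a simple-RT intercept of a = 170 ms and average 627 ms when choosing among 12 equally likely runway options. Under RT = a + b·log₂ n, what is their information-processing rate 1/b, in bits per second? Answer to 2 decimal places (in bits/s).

Choice component = 627 − 170 = 457 ms over log₂(12) = 3.5850 bits.
b = 457 / 3.5850 = 127.477 ms/bit, so 1/b = 7.845 bits/s.

7.84 bits/s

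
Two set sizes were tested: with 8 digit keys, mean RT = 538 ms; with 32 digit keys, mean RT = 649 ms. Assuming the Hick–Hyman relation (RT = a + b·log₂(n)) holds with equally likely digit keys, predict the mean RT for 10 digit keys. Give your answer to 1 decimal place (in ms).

With log₂ n on the abscissa the relation is linear; from the two conditions:
  b = (649 − 538) / (log₂ 32 − log₂ 8) = 111 / (5 − 3) = 55.500 ms/bit
  a = 538 − 55.500 × 3 = 371.500 ms
Then RT(10) = 371.500 + 55.500 × log₂ 10 = 371.500 + 55.500 × 3.3219 ≈ 555.867 ms.

555.9 ms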